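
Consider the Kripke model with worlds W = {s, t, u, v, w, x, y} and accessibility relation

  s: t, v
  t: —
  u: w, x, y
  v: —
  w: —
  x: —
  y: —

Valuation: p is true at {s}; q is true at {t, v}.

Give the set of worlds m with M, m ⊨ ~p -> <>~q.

s: ~p is F, <>~q is F. ✓
t: ~p is T, <>~q is F. ✗
u: ~p is T, <>~q is T. ✓
v: ~p is T, <>~q is F. ✗
w: ~p is T, <>~q is F. ✗
x: ~p is T, <>~q is F. ✗
y: ~p is T, <>~q is F. ✗

{s, u}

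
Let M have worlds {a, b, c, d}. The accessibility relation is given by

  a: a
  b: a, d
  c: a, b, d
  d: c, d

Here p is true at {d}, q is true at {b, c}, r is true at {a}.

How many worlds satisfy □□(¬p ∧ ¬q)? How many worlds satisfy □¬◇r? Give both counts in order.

1 and 0

For □□(¬p ∧ ¬q):
a: successors {a}; □(¬p ∧ ¬q) there: a:T. ✓
b: successors {a, d}; □(¬p ∧ ¬q) there: a:T, d:F. ✗
c: successors {a, b, d}; □(¬p ∧ ¬q) there: a:T, b:F, d:F. ✗
d: successors {c, d}; □(¬p ∧ ¬q) there: c:F, d:F. ✗
— 1 world.
For □¬◇r:
a: successors {a}; ¬◇r there: a:F. ✗
b: successors {a, d}; ¬◇r there: a:F, d:T. ✗
c: successors {a, b, d}; ¬◇r there: a:F, b:F, d:T. ✗
d: successors {c, d}; ¬◇r there: c:F, d:T. ✗
— 0 worlds.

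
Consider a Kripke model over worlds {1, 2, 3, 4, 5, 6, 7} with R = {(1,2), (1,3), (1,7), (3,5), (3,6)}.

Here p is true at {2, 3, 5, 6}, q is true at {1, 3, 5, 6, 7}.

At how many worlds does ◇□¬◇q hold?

1: successors {2, 3, 7}; □¬◇q there: 2:T, 3:T, 7:T. ✓
2: no successors, so ◇□¬◇q fails. ✗
3: successors {5, 6}; □¬◇q there: 5:T, 6:T. ✓
4: no successors, so ◇□¬◇q fails. ✗
5: no successors, so ◇□¬◇q fails. ✗
6: no successors, so ◇□¬◇q fails. ✗
7: no successors, so ◇□¬◇q fails. ✗
Satisfying worlds: {1, 3}.

2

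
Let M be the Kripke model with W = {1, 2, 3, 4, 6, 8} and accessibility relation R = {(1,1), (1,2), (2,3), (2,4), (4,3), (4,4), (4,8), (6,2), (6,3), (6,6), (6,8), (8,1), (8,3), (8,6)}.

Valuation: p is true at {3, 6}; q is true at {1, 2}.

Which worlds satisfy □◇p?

1: successors {1, 2}; ◇p there: 1:F, 2:T. ✗
2: successors {3, 4}; ◇p there: 3:F, 4:T. ✗
3: no successors, so □◇p holds vacuously. ✓
4: successors {3, 4, 8}; ◇p there: 3:F, 4:T, 8:T. ✗
6: successors {2, 3, 6, 8}; ◇p there: 2:T, 3:F, 6:T, 8:T. ✗
8: successors {1, 3, 6}; ◇p there: 1:F, 3:F, 6:T. ✗

{3}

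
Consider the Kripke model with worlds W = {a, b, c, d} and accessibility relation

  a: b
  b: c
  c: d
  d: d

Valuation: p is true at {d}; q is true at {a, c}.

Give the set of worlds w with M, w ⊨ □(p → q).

{a, b}

a: successors {b}; p → q there: b:T. ✓
b: successors {c}; p → q there: c:T. ✓
c: successors {d}; p → q there: d:F. ✗
d: successors {d}; p → q there: d:F. ✗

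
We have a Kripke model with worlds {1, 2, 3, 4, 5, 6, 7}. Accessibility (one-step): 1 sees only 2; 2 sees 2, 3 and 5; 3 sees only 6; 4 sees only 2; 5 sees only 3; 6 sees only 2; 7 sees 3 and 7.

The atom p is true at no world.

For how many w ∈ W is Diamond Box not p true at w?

1: successors {2}; Box not p there: 2:T. ✓
2: successors {2, 3, 5}; Box not p there: 2:T, 3:T, 5:T. ✓
3: successors {6}; Box not p there: 6:T. ✓
4: successors {2}; Box not p there: 2:T. ✓
5: successors {3}; Box not p there: 3:T. ✓
6: successors {2}; Box not p there: 2:T. ✓
7: successors {3, 7}; Box not p there: 3:T, 7:T. ✓
Satisfying worlds: {1, 2, 3, 4, 5, 6, 7}.

7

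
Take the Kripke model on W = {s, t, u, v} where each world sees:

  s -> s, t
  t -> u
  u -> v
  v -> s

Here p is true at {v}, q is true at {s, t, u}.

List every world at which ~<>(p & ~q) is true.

s: <>(p & ~q) is F. ✓
t: <>(p & ~q) is F. ✓
u: <>(p & ~q) is T. ✗
v: <>(p & ~q) is F. ✓

{s, t, v}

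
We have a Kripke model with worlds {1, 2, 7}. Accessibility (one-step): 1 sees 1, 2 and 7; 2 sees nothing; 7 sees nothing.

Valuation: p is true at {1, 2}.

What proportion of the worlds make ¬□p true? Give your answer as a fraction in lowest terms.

1/3

1: □p is F. ✓
2: □p is T. ✗
7: □p is T. ✗
That's 1 of 3 worlds, so 1/3.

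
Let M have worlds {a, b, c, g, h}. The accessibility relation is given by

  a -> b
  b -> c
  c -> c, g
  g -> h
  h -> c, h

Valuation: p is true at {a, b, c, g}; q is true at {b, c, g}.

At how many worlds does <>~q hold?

2

a: successors {b}; ~q there: b:F. ✗
b: successors {c}; ~q there: c:F. ✗
c: successors {c, g}; ~q there: c:F, g:F. ✗
g: successors {h}; ~q there: h:T. ✓
h: successors {c, h}; ~q there: c:F, h:T. ✓
Satisfying worlds: {g, h}.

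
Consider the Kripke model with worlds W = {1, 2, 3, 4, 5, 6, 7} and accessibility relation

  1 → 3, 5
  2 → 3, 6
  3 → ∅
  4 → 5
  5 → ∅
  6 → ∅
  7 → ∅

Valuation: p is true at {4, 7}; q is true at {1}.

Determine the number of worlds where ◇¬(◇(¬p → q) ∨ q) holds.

1: successors {3, 5}; ¬(◇(¬p → q) ∨ q) there: 3:T, 5:T. ✓
2: successors {3, 6}; ¬(◇(¬p → q) ∨ q) there: 3:T, 6:T. ✓
3: no successors, so ◇¬(◇(¬p → q) ∨ q) fails. ✗
4: successors {5}; ¬(◇(¬p → q) ∨ q) there: 5:T. ✓
5: no successors, so ◇¬(◇(¬p → q) ∨ q) fails. ✗
6: no successors, so ◇¬(◇(¬p → q) ∨ q) fails. ✗
7: no successors, so ◇¬(◇(¬p → q) ∨ q) fails. ✗
Satisfying worlds: {1, 2, 4}.

3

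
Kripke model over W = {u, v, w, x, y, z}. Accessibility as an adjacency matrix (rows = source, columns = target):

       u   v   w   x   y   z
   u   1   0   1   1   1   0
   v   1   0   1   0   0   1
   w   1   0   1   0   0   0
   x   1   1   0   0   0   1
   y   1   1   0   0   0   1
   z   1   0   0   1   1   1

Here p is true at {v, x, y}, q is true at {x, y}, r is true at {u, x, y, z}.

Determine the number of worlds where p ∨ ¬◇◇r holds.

3

u: p is F, ¬◇◇r is F. ✗
v: p is T, ¬◇◇r is F. ✓
w: p is F, ¬◇◇r is F. ✗
x: p is T, ¬◇◇r is F. ✓
y: p is T, ¬◇◇r is F. ✓
z: p is F, ¬◇◇r is F. ✗
Satisfying worlds: {v, x, y}.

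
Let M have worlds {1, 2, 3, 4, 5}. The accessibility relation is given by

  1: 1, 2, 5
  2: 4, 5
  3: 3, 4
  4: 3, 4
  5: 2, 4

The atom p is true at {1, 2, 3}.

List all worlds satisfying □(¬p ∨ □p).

{2}

1: successors {1, 2, 5}; ¬p ∨ □p there: 1:F, 2:F, 5:T. ✗
2: successors {4, 5}; ¬p ∨ □p there: 4:T, 5:T. ✓
3: successors {3, 4}; ¬p ∨ □p there: 3:F, 4:T. ✗
4: successors {3, 4}; ¬p ∨ □p there: 3:F, 4:T. ✗
5: successors {2, 4}; ¬p ∨ □p there: 2:F, 4:T. ✗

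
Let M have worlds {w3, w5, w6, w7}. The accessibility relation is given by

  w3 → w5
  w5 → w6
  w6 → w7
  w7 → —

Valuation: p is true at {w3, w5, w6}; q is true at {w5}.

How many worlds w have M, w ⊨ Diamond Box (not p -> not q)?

3

w3: successors {w5}; Box (not p -> not q) there: w5:T. ✓
w5: successors {w6}; Box (not p -> not q) there: w6:T. ✓
w6: successors {w7}; Box (not p -> not q) there: w7:T. ✓
w7: no successors, so Diamond Box (not p -> not q) fails. ✗
Satisfying worlds: {w3, w5, w6}.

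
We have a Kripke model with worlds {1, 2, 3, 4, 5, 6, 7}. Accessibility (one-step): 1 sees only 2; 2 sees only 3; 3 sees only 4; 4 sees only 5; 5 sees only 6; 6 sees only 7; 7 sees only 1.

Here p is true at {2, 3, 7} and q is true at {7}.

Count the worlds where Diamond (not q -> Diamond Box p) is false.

1: successors {2}; not q -> Diamond Box p there: 2:F. ✗
2: successors {3}; not q -> Diamond Box p there: 3:F. ✗
3: successors {4}; not q -> Diamond Box p there: 4:F. ✗
4: successors {5}; not q -> Diamond Box p there: 5:T. ✓
5: successors {6}; not q -> Diamond Box p there: 6:F. ✗
6: successors {7}; not q -> Diamond Box p there: 7:T. ✓
7: successors {1}; not q -> Diamond Box p there: 1:T. ✓
Satisfying worlds: {4, 6, 7}.
So Diamond (not q -> Diamond Box p) fails at the other 4 worlds.

4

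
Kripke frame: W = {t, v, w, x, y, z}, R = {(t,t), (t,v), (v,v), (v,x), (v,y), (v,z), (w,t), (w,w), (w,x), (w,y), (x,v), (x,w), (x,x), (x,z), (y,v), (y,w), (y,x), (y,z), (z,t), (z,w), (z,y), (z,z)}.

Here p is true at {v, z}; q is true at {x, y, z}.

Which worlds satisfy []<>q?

t: successors {t, v}; <>q there: t:F, v:T. ✗
v: successors {v, x, y, z}; <>q there: v:T, x:T, y:T, z:T. ✓
w: successors {t, w, x, y}; <>q there: t:F, w:T, x:T, y:T. ✗
x: successors {v, w, x, z}; <>q there: v:T, w:T, x:T, z:T. ✓
y: successors {v, w, x, z}; <>q there: v:T, w:T, x:T, z:T. ✓
z: successors {t, w, y, z}; <>q there: t:F, w:T, y:T, z:T. ✗

{v, x, y}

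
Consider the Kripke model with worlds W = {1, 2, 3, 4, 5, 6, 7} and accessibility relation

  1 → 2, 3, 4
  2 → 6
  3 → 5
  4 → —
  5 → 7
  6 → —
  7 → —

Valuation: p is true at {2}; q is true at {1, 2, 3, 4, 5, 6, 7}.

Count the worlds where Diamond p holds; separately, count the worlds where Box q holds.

1 and 7

For Diamond p:
1: successors {2, 3, 4}; p there: 2:T, 3:F, 4:F. ✓
2: successors {6}; p there: 6:F. ✗
3: successors {5}; p there: 5:F. ✗
4: no successors, so Diamond p fails. ✗
5: successors {7}; p there: 7:F. ✗
6: no successors, so Diamond p fails. ✗
7: no successors, so Diamond p fails. ✗
— 1 world.
For Box q:
1: successors {2, 3, 4}; q there: 2:T, 3:T, 4:T. ✓
2: successors {6}; q there: 6:T. ✓
3: successors {5}; q there: 5:T. ✓
4: no successors, so Box q holds vacuously. ✓
5: successors {7}; q there: 7:T. ✓
6: no successors, so Box q holds vacuously. ✓
7: no successors, so Box q holds vacuously. ✓
— 7 worlds.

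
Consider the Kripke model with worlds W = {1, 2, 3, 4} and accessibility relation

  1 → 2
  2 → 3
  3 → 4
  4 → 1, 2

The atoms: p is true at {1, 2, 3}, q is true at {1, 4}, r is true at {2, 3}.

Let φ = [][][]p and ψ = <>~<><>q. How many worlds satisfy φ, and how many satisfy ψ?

2 and 2

For [][][]p:
1: successors {2}; [][]p there: 2:F. ✗
2: successors {3}; [][]p there: 3:T. ✓
3: successors {4}; [][]p there: 4:T. ✓
4: successors {1, 2}; [][]p there: 1:T, 2:F. ✗
— 2 worlds.
For <>~<><>q:
1: successors {2}; ~<><>q there: 2:F. ✗
2: successors {3}; ~<><>q there: 3:F. ✗
3: successors {4}; ~<><>q there: 4:T. ✓
4: successors {1, 2}; ~<><>q there: 1:T, 2:F. ✓
— 2 worlds.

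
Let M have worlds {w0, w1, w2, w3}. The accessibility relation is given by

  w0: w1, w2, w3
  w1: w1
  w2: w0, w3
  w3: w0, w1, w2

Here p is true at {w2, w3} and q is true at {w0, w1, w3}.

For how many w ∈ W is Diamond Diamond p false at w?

1

w0: successors {w1, w2, w3}; Diamond p there: w1:F, w2:T, w3:T. ✓
w1: successors {w1}; Diamond p there: w1:F. ✗
w2: successors {w0, w3}; Diamond p there: w0:T, w3:T. ✓
w3: successors {w0, w1, w2}; Diamond p there: w0:T, w1:F, w2:T. ✓
Satisfying worlds: {w0, w2, w3}.
So Diamond Diamond p fails at the other 1 world.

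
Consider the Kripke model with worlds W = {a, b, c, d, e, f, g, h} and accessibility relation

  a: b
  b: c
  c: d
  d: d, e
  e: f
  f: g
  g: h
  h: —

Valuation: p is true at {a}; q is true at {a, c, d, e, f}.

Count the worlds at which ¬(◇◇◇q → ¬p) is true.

a: ◇◇◇q → ¬p is F. ✓
b: ◇◇◇q → ¬p is T. ✗
c: ◇◇◇q → ¬p is T. ✗
d: ◇◇◇q → ¬p is T. ✗
e: ◇◇◇q → ¬p is T. ✗
f: ◇◇◇q → ¬p is T. ✗
g: ◇◇◇q → ¬p is T. ✗
h: ◇◇◇q → ¬p is T. ✗
Satisfying worlds: {a}.

1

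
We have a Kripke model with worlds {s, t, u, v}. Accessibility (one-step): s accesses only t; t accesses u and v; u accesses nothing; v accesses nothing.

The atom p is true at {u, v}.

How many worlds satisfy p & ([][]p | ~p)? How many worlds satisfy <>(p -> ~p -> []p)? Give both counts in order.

2 and 2

For p & ([][]p | ~p):
s: p is F, [][]p | ~p is T. ✗
t: p is F, [][]p | ~p is T. ✗
u: p is T, [][]p | ~p is T. ✓
v: p is T, [][]p | ~p is T. ✓
— 2 worlds.
For <>(p -> ~p -> []p):
s: successors {t}; p -> ~p -> []p there: t:T. ✓
t: successors {u, v}; p -> ~p -> []p there: u:T, v:T. ✓
u: no successors, so <>(p -> ~p -> []p) fails. ✗
v: no successors, so <>(p -> ~p -> []p) fails. ✗
— 2 worlds.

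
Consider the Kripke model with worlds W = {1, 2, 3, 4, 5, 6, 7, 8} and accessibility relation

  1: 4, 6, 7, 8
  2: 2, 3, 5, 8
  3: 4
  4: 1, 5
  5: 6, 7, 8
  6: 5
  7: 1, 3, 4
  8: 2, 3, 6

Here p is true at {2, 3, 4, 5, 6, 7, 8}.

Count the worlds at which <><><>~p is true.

7

1: successors {4, 6, 7, 8}; <><>~p there: 4:F, 6:F, 7:T, 8:F. ✓
2: successors {2, 3, 5, 8}; <><>~p there: 2:F, 3:T, 5:T, 8:F. ✓
3: successors {4}; <><>~p there: 4:F. ✗
4: successors {1, 5}; <><>~p there: 1:T, 5:T. ✓
5: successors {6, 7, 8}; <><>~p there: 6:F, 7:T, 8:F. ✓
6: successors {5}; <><>~p there: 5:T. ✓
7: successors {1, 3, 4}; <><>~p there: 1:T, 3:T, 4:F. ✓
8: successors {2, 3, 6}; <><>~p there: 2:F, 3:T, 6:F. ✓
Satisfying worlds: {1, 2, 4, 5, 6, 7, 8}.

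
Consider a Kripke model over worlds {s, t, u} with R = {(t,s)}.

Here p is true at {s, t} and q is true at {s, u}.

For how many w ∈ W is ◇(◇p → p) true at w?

s: no successors, so ◇(◇p → p) fails. ✗
t: successors {s}; ◇p → p there: s:T. ✓
u: no successors, so ◇(◇p → p) fails. ✗
Satisfying worlds: {t}.

1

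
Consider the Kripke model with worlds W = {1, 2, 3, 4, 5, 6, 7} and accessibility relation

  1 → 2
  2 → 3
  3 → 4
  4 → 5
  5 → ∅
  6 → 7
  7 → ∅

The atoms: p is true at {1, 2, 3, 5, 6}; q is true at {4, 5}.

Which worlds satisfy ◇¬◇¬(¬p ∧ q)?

1: successors {2}; ¬◇¬(¬p ∧ q) there: 2:F. ✗
2: successors {3}; ¬◇¬(¬p ∧ q) there: 3:T. ✓
3: successors {4}; ¬◇¬(¬p ∧ q) there: 4:F. ✗
4: successors {5}; ¬◇¬(¬p ∧ q) there: 5:T. ✓
5: no successors, so ◇¬◇¬(¬p ∧ q) fails. ✗
6: successors {7}; ¬◇¬(¬p ∧ q) there: 7:T. ✓
7: no successors, so ◇¬◇¬(¬p ∧ q) fails. ✗

{2, 4, 6}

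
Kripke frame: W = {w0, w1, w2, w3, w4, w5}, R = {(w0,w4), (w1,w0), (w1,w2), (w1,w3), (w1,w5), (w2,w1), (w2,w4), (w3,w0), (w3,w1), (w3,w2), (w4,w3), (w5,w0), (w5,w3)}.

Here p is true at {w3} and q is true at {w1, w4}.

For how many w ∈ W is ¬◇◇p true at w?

w0: ◇◇p is T. ✗
w1: ◇◇p is T. ✗
w2: ◇◇p is T. ✗
w3: ◇◇p is T. ✗
w4: ◇◇p is F. ✓
w5: ◇◇p is F. ✓
Satisfying worlds: {w4, w5}.

2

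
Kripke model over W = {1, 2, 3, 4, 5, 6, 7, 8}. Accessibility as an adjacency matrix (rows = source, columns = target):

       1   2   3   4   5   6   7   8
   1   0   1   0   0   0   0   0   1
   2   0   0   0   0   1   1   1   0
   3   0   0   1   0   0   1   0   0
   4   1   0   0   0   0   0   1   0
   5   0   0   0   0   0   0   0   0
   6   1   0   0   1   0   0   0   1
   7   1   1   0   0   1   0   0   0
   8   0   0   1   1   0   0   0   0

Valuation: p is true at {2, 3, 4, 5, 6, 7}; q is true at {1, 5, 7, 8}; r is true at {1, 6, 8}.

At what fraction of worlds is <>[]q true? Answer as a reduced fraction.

1/2

1: successors {2, 8}; []q there: 2:F, 8:F. ✗
2: successors {5, 6, 7}; []q there: 5:T, 6:F, 7:F. ✓
3: successors {3, 6}; []q there: 3:F, 6:F. ✗
4: successors {1, 7}; []q there: 1:F, 7:F. ✗
5: no successors, so <>[]q fails. ✗
6: successors {1, 4, 8}; []q there: 1:F, 4:T, 8:F. ✓
7: successors {1, 2, 5}; []q there: 1:F, 2:F, 5:T. ✓
8: successors {3, 4}; []q there: 3:F, 4:T. ✓
That's 4 of 8 worlds, so 4/8 = 1/2.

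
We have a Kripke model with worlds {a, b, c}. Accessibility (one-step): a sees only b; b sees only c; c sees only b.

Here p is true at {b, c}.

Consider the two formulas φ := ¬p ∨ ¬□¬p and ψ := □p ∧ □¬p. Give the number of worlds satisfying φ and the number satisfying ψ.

For ¬p ∨ ¬□¬p:
a: ¬p is T, ¬□¬p is T. ✓
b: ¬p is F, ¬□¬p is T. ✓
c: ¬p is F, ¬□¬p is T. ✓
— 3 worlds.
For □p ∧ □¬p:
a: □p is T, □¬p is F. ✗
b: □p is T, □¬p is F. ✗
c: □p is T, □¬p is F. ✗
— 0 worlds.

3 and 0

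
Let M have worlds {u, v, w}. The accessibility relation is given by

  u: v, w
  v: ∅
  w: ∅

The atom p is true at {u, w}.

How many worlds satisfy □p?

2

u: successors {v, w}; p there: v:F, w:T. ✗
v: no successors, so □p holds vacuously. ✓
w: no successors, so □p holds vacuously. ✓
Satisfying worlds: {v, w}.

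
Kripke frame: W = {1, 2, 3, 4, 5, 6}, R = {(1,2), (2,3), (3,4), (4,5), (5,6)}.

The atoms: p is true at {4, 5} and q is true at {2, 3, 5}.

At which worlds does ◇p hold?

1: successors {2}; p there: 2:F. ✗
2: successors {3}; p there: 3:F. ✗
3: successors {4}; p there: 4:T. ✓
4: successors {5}; p there: 5:T. ✓
5: successors {6}; p there: 6:F. ✗
6: no successors, so ◇p fails. ✗

{3, 4}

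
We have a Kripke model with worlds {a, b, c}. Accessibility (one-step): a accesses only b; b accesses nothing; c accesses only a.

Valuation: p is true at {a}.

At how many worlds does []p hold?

a: successors {b}; p there: b:F. ✗
b: no successors, so []p holds vacuously. ✓
c: successors {a}; p there: a:T. ✓
Satisfying worlds: {b, c}.

2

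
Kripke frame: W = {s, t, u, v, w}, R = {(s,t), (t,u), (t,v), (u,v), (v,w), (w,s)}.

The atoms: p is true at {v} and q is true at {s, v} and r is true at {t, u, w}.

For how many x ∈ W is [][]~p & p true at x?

1

s: [][]~p is F, p is F. ✗
t: [][]~p is F, p is F. ✗
u: [][]~p is T, p is F. ✗
v: [][]~p is T, p is T. ✓
w: [][]~p is T, p is F. ✗
Satisfying worlds: {v}.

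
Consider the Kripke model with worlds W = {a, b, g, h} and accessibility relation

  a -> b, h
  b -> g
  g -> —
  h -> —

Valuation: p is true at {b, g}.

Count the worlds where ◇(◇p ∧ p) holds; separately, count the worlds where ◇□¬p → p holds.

For ◇(◇p ∧ p):
a: successors {b, h}; ◇p ∧ p there: b:T, h:F. ✓
b: successors {g}; ◇p ∧ p there: g:F. ✗
g: no successors, so ◇(◇p ∧ p) fails. ✗
h: no successors, so ◇(◇p ∧ p) fails. ✗
— 1 world.
For ◇□¬p → p:
a: ◇□¬p is T, p is F. ✗
b: ◇□¬p is T, p is T. ✓
g: ◇□¬p is F, p is T. ✓
h: ◇□¬p is F, p is F. ✓
— 3 worlds.

1 and 3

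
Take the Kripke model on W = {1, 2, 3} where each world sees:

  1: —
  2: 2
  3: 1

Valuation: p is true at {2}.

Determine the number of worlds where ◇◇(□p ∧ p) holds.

1: no successors, so ◇◇(□p ∧ p) fails. ✗
2: successors {2}; ◇(□p ∧ p) there: 2:T. ✓
3: successors {1}; ◇(□p ∧ p) there: 1:F. ✗
Satisfying worlds: {2}.

1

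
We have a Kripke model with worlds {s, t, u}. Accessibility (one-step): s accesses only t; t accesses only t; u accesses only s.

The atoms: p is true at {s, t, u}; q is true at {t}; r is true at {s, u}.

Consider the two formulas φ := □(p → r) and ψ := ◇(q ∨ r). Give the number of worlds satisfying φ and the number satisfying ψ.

1 and 3

For □(p → r):
s: successors {t}; p → r there: t:F. ✗
t: successors {t}; p → r there: t:F. ✗
u: successors {s}; p → r there: s:T. ✓
— 1 world.
For ◇(q ∨ r):
s: successors {t}; q ∨ r there: t:T. ✓
t: successors {t}; q ∨ r there: t:T. ✓
u: successors {s}; q ∨ r there: s:T. ✓
— 3 worlds.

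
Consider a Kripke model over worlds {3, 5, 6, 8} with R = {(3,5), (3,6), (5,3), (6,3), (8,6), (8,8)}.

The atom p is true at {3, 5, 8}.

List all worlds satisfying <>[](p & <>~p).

{3, 8}

3: successors {5, 6}; [](p & <>~p) there: 5:T, 6:T. ✓
5: successors {3}; [](p & <>~p) there: 3:F. ✗
6: successors {3}; [](p & <>~p) there: 3:F. ✗
8: successors {6, 8}; [](p & <>~p) there: 6:T, 8:F. ✓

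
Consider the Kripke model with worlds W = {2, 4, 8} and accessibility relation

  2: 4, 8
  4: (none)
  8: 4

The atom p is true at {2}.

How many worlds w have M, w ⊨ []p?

2: successors {4, 8}; p there: 4:F, 8:F. ✗
4: no successors, so []p holds vacuously. ✓
8: successors {4}; p there: 4:F. ✗
Satisfying worlds: {4}.

1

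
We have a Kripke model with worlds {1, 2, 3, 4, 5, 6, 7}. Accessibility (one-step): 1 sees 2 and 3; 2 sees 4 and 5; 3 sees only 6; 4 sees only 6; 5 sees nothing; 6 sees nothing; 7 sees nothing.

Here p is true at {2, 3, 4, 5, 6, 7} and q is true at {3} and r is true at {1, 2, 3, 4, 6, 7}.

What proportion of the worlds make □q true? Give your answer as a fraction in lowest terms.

1: successors {2, 3}; q there: 2:F, 3:T. ✗
2: successors {4, 5}; q there: 4:F, 5:F. ✗
3: successors {6}; q there: 6:F. ✗
4: successors {6}; q there: 6:F. ✗
5: no successors, so □q holds vacuously. ✓
6: no successors, so □q holds vacuously. ✓
7: no successors, so □q holds vacuously. ✓
That's 3 of 7 worlds, so 3/7.

3/7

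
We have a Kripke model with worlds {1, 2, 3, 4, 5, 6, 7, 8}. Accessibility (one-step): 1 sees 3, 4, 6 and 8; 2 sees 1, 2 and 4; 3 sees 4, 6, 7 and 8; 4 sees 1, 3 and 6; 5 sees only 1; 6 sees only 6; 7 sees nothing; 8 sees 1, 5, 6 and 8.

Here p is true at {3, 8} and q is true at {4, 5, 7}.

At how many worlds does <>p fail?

1: successors {3, 4, 6, 8}; p there: 3:T, 4:F, 6:F, 8:T. ✓
2: successors {1, 2, 4}; p there: 1:F, 2:F, 4:F. ✗
3: successors {4, 6, 7, 8}; p there: 4:F, 6:F, 7:F, 8:T. ✓
4: successors {1, 3, 6}; p there: 1:F, 3:T, 6:F. ✓
5: successors {1}; p there: 1:F. ✗
6: successors {6}; p there: 6:F. ✗
7: no successors, so <>p fails. ✗
8: successors {1, 5, 6, 8}; p there: 1:F, 5:F, 6:F, 8:T. ✓
Satisfying worlds: {1, 3, 4, 8}.
So <>p fails at the other 4 worlds.

4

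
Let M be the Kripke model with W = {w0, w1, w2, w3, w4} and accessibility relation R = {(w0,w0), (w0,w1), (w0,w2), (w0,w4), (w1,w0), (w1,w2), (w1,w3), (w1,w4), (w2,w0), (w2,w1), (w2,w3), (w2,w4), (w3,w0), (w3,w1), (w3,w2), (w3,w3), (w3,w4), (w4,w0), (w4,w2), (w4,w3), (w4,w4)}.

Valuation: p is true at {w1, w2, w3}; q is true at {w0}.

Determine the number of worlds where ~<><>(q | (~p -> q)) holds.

0

w0: <><>(q | (~p -> q)) is T. ✗
w1: <><>(q | (~p -> q)) is T. ✗
w2: <><>(q | (~p -> q)) is T. ✗
w3: <><>(q | (~p -> q)) is T. ✗
w4: <><>(q | (~p -> q)) is T. ✗
Satisfying worlds: ∅.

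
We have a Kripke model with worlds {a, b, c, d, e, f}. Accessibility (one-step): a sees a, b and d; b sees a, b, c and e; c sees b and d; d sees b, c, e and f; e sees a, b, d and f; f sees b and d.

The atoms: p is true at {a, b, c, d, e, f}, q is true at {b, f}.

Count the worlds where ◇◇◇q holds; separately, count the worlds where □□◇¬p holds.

6 and 0

For ◇◇◇q:
a: successors {a, b, d}; ◇◇q there: a:T, b:T, d:T. ✓
b: successors {a, b, c, e}; ◇◇q there: a:T, b:T, c:T, e:T. ✓
c: successors {b, d}; ◇◇q there: b:T, d:T. ✓
d: successors {b, c, e, f}; ◇◇q there: b:T, c:T, e:T, f:T. ✓
e: successors {a, b, d, f}; ◇◇q there: a:T, b:T, d:T, f:T. ✓
f: successors {b, d}; ◇◇q there: b:T, d:T. ✓
— 6 worlds.
For □□◇¬p:
a: successors {a, b, d}; □◇¬p there: a:F, b:F, d:F. ✗
b: successors {a, b, c, e}; □◇¬p there: a:F, b:F, c:F, e:F. ✗
c: successors {b, d}; □◇¬p there: b:F, d:F. ✗
d: successors {b, c, e, f}; □◇¬p there: b:F, c:F, e:F, f:F. ✗
e: successors {a, b, d, f}; □◇¬p there: a:F, b:F, d:F, f:F. ✗
f: successors {b, d}; □◇¬p there: b:F, d:F. ✗
— 0 worlds.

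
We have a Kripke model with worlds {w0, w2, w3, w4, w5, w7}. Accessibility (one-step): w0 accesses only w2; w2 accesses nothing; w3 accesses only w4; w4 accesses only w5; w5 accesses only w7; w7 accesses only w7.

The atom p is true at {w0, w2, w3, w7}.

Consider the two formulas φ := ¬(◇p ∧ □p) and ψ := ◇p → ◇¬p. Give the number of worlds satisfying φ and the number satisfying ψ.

3 and 3

For ¬(◇p ∧ □p):
w0: ◇p ∧ □p is T. ✗
w2: ◇p ∧ □p is F. ✓
w3: ◇p ∧ □p is F. ✓
w4: ◇p ∧ □p is F. ✓
w5: ◇p ∧ □p is T. ✗
w7: ◇p ∧ □p is T. ✗
— 3 worlds.
For ◇p → ◇¬p:
w0: ◇p is T, ◇¬p is F. ✗
w2: ◇p is F, ◇¬p is F. ✓
w3: ◇p is F, ◇¬p is T. ✓
w4: ◇p is F, ◇¬p is T. ✓
w5: ◇p is T, ◇¬p is F. ✗
w7: ◇p is T, ◇¬p is F. ✗
— 3 worlds.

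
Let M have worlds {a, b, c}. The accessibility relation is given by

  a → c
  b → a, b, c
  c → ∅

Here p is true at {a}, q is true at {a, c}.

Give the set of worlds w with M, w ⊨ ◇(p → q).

{a, b}

a: successors {c}; p → q there: c:T. ✓
b: successors {a, b, c}; p → q there: a:T, b:T, c:T. ✓
c: no successors, so ◇(p → q) fails. ✗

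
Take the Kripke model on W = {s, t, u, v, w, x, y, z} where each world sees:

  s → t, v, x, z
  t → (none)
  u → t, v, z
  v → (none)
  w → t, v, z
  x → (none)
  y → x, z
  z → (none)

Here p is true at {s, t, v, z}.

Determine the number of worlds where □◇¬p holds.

s: successors {t, v, x, z}; ◇¬p there: t:F, v:F, x:F, z:F. ✗
t: no successors, so □◇¬p holds vacuously. ✓
u: successors {t, v, z}; ◇¬p there: t:F, v:F, z:F. ✗
v: no successors, so □◇¬p holds vacuously. ✓
w: successors {t, v, z}; ◇¬p there: t:F, v:F, z:F. ✗
x: no successors, so □◇¬p holds vacuously. ✓
y: successors {x, z}; ◇¬p there: x:F, z:F. ✗
z: no successors, so □◇¬p holds vacuously. ✓
Satisfying worlds: {t, v, x, z}.

4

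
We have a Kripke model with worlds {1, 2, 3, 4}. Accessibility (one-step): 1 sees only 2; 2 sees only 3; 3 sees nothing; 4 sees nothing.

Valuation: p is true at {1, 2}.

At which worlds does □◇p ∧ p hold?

∅

1: □◇p is F, p is T. ✗
2: □◇p is F, p is T. ✗
3: □◇p is T, p is F. ✗
4: □◇p is T, p is F. ✗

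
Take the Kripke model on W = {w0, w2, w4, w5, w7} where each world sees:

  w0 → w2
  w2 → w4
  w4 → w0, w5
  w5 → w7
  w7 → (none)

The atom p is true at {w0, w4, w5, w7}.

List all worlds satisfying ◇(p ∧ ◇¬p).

{w4}

w0: successors {w2}; p ∧ ◇¬p there: w2:F. ✗
w2: successors {w4}; p ∧ ◇¬p there: w4:F. ✗
w4: successors {w0, w5}; p ∧ ◇¬p there: w0:T, w5:F. ✓
w5: successors {w7}; p ∧ ◇¬p there: w7:F. ✗
w7: no successors, so ◇(p ∧ ◇¬p) fails. ✗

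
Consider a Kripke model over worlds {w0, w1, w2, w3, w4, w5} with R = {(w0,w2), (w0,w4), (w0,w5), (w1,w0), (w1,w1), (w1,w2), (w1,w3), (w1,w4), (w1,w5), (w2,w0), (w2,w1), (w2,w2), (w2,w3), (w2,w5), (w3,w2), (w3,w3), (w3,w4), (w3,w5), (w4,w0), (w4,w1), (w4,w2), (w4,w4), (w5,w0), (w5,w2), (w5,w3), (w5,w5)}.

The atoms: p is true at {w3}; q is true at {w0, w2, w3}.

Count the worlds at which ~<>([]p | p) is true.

w0: <>([]p | p) is F. ✓
w1: <>([]p | p) is T. ✗
w2: <>([]p | p) is T. ✗
w3: <>([]p | p) is T. ✗
w4: <>([]p | p) is F. ✓
w5: <>([]p | p) is T. ✗
Satisfying worlds: {w0, w4}.

2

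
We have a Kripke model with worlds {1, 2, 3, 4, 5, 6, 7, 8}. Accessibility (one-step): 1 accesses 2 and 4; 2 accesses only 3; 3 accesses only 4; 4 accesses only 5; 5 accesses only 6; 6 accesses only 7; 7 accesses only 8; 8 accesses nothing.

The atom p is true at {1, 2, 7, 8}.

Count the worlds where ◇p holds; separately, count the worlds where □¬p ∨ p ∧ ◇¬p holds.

For ◇p:
1: successors {2, 4}; p there: 2:T, 4:F. ✓
2: successors {3}; p there: 3:F. ✗
3: successors {4}; p there: 4:F. ✗
4: successors {5}; p there: 5:F. ✗
5: successors {6}; p there: 6:F. ✗
6: successors {7}; p there: 7:T. ✓
7: successors {8}; p there: 8:T. ✓
8: no successors, so ◇p fails. ✗
— 3 worlds.
For □¬p ∨ p ∧ ◇¬p:
1: □¬p is F, p ∧ ◇¬p is T. ✓
2: □¬p is T, p ∧ ◇¬p is T. ✓
3: □¬p is T, p ∧ ◇¬p is F. ✓
4: □¬p is T, p ∧ ◇¬p is F. ✓
5: □¬p is T, p ∧ ◇¬p is F. ✓
6: □¬p is F, p ∧ ◇¬p is F. ✗
7: □¬p is F, p ∧ ◇¬p is F. ✗
8: □¬p is T, p ∧ ◇¬p is F. ✓
— 6 worlds.

3 and 6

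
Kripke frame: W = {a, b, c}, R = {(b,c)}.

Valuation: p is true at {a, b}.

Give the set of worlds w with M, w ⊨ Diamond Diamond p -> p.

{a, b, c}

a: Diamond Diamond p is F, p is T. ✓
b: Diamond Diamond p is F, p is T. ✓
c: Diamond Diamond p is F, p is F. ✓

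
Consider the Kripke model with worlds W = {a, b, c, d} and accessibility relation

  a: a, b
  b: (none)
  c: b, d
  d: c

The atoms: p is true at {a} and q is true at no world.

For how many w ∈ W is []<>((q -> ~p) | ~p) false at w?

a: successors {a, b}; <>((q -> ~p) | ~p) there: a:T, b:F. ✗
b: no successors, so []<>((q -> ~p) | ~p) holds vacuously. ✓
c: successors {b, d}; <>((q -> ~p) | ~p) there: b:F, d:T. ✗
d: successors {c}; <>((q -> ~p) | ~p) there: c:T. ✓
Satisfying worlds: {b, d}.
So []<>((q -> ~p) | ~p) fails at the other 2 worlds.

2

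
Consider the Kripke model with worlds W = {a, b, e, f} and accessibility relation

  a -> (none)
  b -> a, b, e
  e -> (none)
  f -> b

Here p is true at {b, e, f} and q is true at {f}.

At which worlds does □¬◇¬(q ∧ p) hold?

a: no successors, so □¬◇¬(q ∧ p) holds vacuously. ✓
b: successors {a, b, e}; ¬◇¬(q ∧ p) there: a:T, b:F, e:T. ✗
e: no successors, so □¬◇¬(q ∧ p) holds vacuously. ✓
f: successors {b}; ¬◇¬(q ∧ p) there: b:F. ✗

{a, e}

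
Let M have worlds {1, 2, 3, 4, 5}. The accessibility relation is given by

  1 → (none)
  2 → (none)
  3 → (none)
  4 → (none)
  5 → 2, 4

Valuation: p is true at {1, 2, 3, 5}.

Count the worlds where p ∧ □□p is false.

1: p is T, □□p is T. ✓
2: p is T, □□p is T. ✓
3: p is T, □□p is T. ✓
4: p is F, □□p is T. ✗
5: p is T, □□p is T. ✓
Satisfying worlds: {1, 2, 3, 5}.
So p ∧ □□p fails at the other 1 world.

1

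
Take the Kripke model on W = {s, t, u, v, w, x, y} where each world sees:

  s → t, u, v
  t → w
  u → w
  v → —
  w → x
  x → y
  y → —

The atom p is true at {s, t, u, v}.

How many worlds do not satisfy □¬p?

1

s: successors {t, u, v}; ¬p there: t:F, u:F, v:F. ✗
t: successors {w}; ¬p there: w:T. ✓
u: successors {w}; ¬p there: w:T. ✓
v: no successors, so □¬p holds vacuously. ✓
w: successors {x}; ¬p there: x:T. ✓
x: successors {y}; ¬p there: y:T. ✓
y: no successors, so □¬p holds vacuously. ✓
Satisfying worlds: {t, u, v, w, x, y}.
So □¬p fails at the other 1 world.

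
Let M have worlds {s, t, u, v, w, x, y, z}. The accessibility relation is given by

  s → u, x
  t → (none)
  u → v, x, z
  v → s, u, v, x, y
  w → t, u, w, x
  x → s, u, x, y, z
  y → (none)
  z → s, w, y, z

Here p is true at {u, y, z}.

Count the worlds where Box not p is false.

s: successors {u, x}; not p there: u:F, x:T. ✗
t: no successors, so Box not p holds vacuously. ✓
u: successors {v, x, z}; not p there: v:T, x:T, z:F. ✗
v: successors {s, u, v, x, y}; not p there: s:T, u:F, v:T, x:T, y:F. ✗
w: successors {t, u, w, x}; not p there: t:T, u:F, w:T, x:T. ✗
x: successors {s, u, x, y, z}; not p there: s:T, u:F, x:T, y:F, z:F. ✗
y: no successors, so Box not p holds vacuously. ✓
z: successors {s, w, y, z}; not p there: s:T, w:T, y:F, z:F. ✗
Satisfying worlds: {t, y}.
So Box not p fails at the other 6 worlds.

6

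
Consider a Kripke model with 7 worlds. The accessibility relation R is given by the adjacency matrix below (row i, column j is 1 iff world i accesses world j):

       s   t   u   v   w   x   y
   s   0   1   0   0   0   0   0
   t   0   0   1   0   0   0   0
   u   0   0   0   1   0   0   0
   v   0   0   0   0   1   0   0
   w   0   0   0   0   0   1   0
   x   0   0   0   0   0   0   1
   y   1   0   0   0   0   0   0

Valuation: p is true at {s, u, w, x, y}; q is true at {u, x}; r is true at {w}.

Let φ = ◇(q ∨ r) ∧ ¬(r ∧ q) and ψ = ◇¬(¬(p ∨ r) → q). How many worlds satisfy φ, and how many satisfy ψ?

For ◇(q ∨ r) ∧ ¬(r ∧ q):
s: ◇(q ∨ r) is F, ¬(r ∧ q) is T. ✗
t: ◇(q ∨ r) is T, ¬(r ∧ q) is T. ✓
u: ◇(q ∨ r) is F, ¬(r ∧ q) is T. ✗
v: ◇(q ∨ r) is T, ¬(r ∧ q) is T. ✓
w: ◇(q ∨ r) is T, ¬(r ∧ q) is T. ✓
x: ◇(q ∨ r) is F, ¬(r ∧ q) is T. ✗
y: ◇(q ∨ r) is F, ¬(r ∧ q) is T. ✗
— 3 worlds.
For ◇¬(¬(p ∨ r) → q):
s: successors {t}; ¬(¬(p ∨ r) → q) there: t:T. ✓
t: successors {u}; ¬(¬(p ∨ r) → q) there: u:F. ✗
u: successors {v}; ¬(¬(p ∨ r) → q) there: v:T. ✓
v: successors {w}; ¬(¬(p ∨ r) → q) there: w:F. ✗
w: successors {x}; ¬(¬(p ∨ r) → q) there: x:F. ✗
x: successors {y}; ¬(¬(p ∨ r) → q) there: y:F. ✗
y: successors {s}; ¬(¬(p ∨ r) → q) there: s:F. ✗
— 2 worlds.

3 and 2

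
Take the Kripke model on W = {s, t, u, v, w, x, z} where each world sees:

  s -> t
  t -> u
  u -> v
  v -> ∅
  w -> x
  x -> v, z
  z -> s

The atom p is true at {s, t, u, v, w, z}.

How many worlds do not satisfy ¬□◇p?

s: □◇p is T. ✗
t: □◇p is T. ✗
u: □◇p is F. ✓
v: □◇p is T. ✗
w: □◇p is T. ✗
x: □◇p is F. ✓
z: □◇p is T. ✗
Satisfying worlds: {u, x}.
So ¬□◇p fails at the other 5 worlds.

5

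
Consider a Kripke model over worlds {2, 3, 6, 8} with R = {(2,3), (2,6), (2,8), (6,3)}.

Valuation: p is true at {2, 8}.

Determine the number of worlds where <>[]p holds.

2: successors {3, 6, 8}; []p there: 3:T, 6:F, 8:T. ✓
3: no successors, so <>[]p fails. ✗
6: successors {3}; []p there: 3:T. ✓
8: no successors, so <>[]p fails. ✗
Satisfying worlds: {2, 6}.

2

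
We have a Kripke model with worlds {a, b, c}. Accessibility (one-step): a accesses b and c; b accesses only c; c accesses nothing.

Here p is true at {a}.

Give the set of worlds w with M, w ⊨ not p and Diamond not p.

a: not p is F, Diamond not p is T. ✗
b: not p is T, Diamond not p is T. ✓
c: not p is T, Diamond not p is F. ✗

{b}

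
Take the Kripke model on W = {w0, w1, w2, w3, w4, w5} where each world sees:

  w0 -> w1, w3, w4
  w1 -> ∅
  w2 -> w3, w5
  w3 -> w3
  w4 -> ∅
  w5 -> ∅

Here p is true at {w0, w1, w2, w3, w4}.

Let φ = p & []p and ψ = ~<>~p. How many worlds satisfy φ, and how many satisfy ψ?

4 and 5

For p & []p:
w0: p is T, []p is T. ✓
w1: p is T, []p is T. ✓
w2: p is T, []p is F. ✗
w3: p is T, []p is T. ✓
w4: p is T, []p is T. ✓
w5: p is F, []p is T. ✗
— 4 worlds.
For ~<>~p:
w0: <>~p is F. ✓
w1: <>~p is F. ✓
w2: <>~p is T. ✗
w3: <>~p is F. ✓
w4: <>~p is F. ✓
w5: <>~p is F. ✓
— 5 worlds.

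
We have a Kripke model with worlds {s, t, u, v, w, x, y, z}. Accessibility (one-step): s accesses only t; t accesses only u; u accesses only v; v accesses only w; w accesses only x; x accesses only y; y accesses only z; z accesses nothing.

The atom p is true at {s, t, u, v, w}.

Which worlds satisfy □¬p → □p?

s: □¬p is F, □p is T. ✓
t: □¬p is F, □p is T. ✓
u: □¬p is F, □p is T. ✓
v: □¬p is F, □p is T. ✓
w: □¬p is T, □p is F. ✗
x: □¬p is T, □p is F. ✗
y: □¬p is T, □p is F. ✗
z: □¬p is T, □p is T. ✓

{s, t, u, v, z}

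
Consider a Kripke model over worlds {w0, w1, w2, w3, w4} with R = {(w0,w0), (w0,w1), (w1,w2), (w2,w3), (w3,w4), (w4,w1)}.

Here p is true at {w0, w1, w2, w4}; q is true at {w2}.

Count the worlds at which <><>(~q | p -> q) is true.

w0: successors {w0, w1}; <>(~q | p -> q) there: w0:F, w1:T. ✓
w1: successors {w2}; <>(~q | p -> q) there: w2:F. ✗
w2: successors {w3}; <>(~q | p -> q) there: w3:F. ✗
w3: successors {w4}; <>(~q | p -> q) there: w4:F. ✗
w4: successors {w1}; <>(~q | p -> q) there: w1:T. ✓
Satisfying worlds: {w0, w4}.

2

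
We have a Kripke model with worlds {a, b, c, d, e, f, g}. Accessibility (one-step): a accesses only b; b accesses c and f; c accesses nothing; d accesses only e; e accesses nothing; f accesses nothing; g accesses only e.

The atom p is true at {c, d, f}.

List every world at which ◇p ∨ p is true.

{b, c, d, f}

a: ◇p is F, p is F. ✗
b: ◇p is T, p is F. ✓
c: ◇p is F, p is T. ✓
d: ◇p is F, p is T. ✓
e: ◇p is F, p is F. ✗
f: ◇p is F, p is T. ✓
g: ◇p is F, p is F. ✗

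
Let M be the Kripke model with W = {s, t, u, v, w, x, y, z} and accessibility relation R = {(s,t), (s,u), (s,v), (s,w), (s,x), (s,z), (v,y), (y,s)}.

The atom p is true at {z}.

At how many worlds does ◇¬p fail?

5

s: successors {t, u, v, w, x, z}; ¬p there: t:T, u:T, v:T, w:T, x:T, z:F. ✓
t: no successors, so ◇¬p fails. ✗
u: no successors, so ◇¬p fails. ✗
v: successors {y}; ¬p there: y:T. ✓
w: no successors, so ◇¬p fails. ✗
x: no successors, so ◇¬p fails. ✗
y: successors {s}; ¬p there: s:T. ✓
z: no successors, so ◇¬p fails. ✗
Satisfying worlds: {s, v, y}.
So ◇¬p fails at the other 5 worlds.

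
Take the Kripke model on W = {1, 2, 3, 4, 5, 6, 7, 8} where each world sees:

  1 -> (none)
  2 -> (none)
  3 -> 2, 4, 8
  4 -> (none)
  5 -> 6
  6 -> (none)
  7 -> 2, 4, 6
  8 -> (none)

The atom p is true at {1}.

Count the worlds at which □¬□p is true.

1: no successors, so □¬□p holds vacuously. ✓
2: no successors, so □¬□p holds vacuously. ✓
3: successors {2, 4, 8}; ¬□p there: 2:F, 4:F, 8:F. ✗
4: no successors, so □¬□p holds vacuously. ✓
5: successors {6}; ¬□p there: 6:F. ✗
6: no successors, so □¬□p holds vacuously. ✓
7: successors {2, 4, 6}; ¬□p there: 2:F, 4:F, 6:F. ✗
8: no successors, so □¬□p holds vacuously. ✓
Satisfying worlds: {1, 2, 4, 6, 8}.

5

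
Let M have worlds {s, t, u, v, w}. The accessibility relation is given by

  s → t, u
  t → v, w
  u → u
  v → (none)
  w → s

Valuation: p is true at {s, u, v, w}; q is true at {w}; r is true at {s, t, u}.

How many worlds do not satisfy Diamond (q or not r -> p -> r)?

s: successors {t, u}; q or not r -> p -> r there: t:T, u:T. ✓
t: successors {v, w}; q or not r -> p -> r there: v:F, w:F. ✗
u: successors {u}; q or not r -> p -> r there: u:T. ✓
v: no successors, so Diamond (q or not r -> p -> r) fails. ✗
w: successors {s}; q or not r -> p -> r there: s:T. ✓
Satisfying worlds: {s, u, w}.
So Diamond (q or not r -> p -> r) fails at the other 2 worlds.

2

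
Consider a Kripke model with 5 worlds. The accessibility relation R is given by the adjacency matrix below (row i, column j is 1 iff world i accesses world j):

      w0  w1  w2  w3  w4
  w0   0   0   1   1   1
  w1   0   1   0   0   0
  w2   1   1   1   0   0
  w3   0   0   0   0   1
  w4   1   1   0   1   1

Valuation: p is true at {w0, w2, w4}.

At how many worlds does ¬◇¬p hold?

1

w0: ◇¬p is T. ✗
w1: ◇¬p is T. ✗
w2: ◇¬p is T. ✗
w3: ◇¬p is F. ✓
w4: ◇¬p is T. ✗
Satisfying worlds: {w3}.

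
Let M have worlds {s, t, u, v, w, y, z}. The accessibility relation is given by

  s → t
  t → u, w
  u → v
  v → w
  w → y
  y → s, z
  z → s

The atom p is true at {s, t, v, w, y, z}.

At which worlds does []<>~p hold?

s: successors {t}; <>~p there: t:T. ✓
t: successors {u, w}; <>~p there: u:F, w:F. ✗
u: successors {v}; <>~p there: v:F. ✗
v: successors {w}; <>~p there: w:F. ✗
w: successors {y}; <>~p there: y:F. ✗
y: successors {s, z}; <>~p there: s:F, z:F. ✗
z: successors {s}; <>~p there: s:F. ✗

{s}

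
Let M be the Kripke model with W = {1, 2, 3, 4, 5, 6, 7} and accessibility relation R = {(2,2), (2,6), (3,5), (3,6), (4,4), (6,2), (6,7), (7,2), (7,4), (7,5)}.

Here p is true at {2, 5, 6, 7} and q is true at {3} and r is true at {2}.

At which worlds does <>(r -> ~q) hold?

1: no successors, so <>(r -> ~q) fails. ✗
2: successors {2, 6}; r -> ~q there: 2:T, 6:T. ✓
3: successors {5, 6}; r -> ~q there: 5:T, 6:T. ✓
4: successors {4}; r -> ~q there: 4:T. ✓
5: no successors, so <>(r -> ~q) fails. ✗
6: successors {2, 7}; r -> ~q there: 2:T, 7:T. ✓
7: successors {2, 4, 5}; r -> ~q there: 2:T, 4:T, 5:T. ✓

{2, 3, 4, 6, 7}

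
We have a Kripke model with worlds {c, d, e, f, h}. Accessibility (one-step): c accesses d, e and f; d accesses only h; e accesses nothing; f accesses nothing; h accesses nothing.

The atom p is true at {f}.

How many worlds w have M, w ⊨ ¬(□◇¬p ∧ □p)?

2

c: □◇¬p ∧ □p is F. ✓
d: □◇¬p ∧ □p is F. ✓
e: □◇¬p ∧ □p is T. ✗
f: □◇¬p ∧ □p is T. ✗
h: □◇¬p ∧ □p is T. ✗
Satisfying worlds: {c, d}.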